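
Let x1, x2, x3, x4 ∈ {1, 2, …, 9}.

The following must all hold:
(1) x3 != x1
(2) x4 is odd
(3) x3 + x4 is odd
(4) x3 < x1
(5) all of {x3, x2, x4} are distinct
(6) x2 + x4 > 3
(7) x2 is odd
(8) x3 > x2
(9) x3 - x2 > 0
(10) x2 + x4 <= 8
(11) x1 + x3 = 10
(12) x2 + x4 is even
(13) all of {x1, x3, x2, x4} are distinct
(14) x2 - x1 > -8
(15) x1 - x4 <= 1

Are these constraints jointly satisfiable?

Satisfiable

Take x1 = 6, x2 = 1, x3 = 4, x4 = 5. Then constraint 6: x2 + x4 = 6; constraint 9: x3 - x2 = 3; constraint 10: x2 + x4 = 6, and every other listed constraint is also met.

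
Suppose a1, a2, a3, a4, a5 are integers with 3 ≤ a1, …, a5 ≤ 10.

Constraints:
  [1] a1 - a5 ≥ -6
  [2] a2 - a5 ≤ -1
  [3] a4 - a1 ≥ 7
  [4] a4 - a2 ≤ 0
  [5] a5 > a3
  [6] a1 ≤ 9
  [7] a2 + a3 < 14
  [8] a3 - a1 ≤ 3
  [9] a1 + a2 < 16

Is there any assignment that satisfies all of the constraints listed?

Constraints 1, 2, 3, and 4 give a1 − a5 ≥ -6, a5 − a2 ≥ 1, a2 − a4 ≥ 0, a4 − a1 ≥ 7.
Adding all 4 inequalities: the left sides telescope to 0, and the right sides sum to (-6) + 1 + 0 + 7 = 2. So 0 ≥ 2, which is false.

Unsatisfiable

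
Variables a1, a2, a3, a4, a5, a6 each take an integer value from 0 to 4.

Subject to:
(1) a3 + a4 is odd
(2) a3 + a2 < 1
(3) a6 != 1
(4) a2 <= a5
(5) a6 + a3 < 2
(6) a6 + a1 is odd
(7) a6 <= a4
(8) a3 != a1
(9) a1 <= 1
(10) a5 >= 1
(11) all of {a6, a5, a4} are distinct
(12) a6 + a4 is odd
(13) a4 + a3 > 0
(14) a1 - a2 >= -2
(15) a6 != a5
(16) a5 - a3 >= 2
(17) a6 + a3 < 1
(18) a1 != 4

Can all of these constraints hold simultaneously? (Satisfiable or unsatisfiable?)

The assignment a1 = 1, a2 = 0, a3 = 0, a4 = 3, a5 = 2, a6 = 0 works:
  constraint 2 holds since a3 + a2 = 0.
  constraint 5 holds since a6 + a3 = 0.
  constraint 13 holds since a4 + a3 = 3.
The rest check out directly.

Satisfiable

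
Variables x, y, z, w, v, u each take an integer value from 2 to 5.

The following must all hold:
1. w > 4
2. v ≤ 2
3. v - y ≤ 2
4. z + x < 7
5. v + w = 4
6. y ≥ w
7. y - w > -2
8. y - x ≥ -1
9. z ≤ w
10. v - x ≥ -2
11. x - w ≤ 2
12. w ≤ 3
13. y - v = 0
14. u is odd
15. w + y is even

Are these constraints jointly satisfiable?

Unsatisfiable

From constraint 1: w ≥ 5. From constraint 12: w ≤ 3. But 3 < 5, so no value of w works.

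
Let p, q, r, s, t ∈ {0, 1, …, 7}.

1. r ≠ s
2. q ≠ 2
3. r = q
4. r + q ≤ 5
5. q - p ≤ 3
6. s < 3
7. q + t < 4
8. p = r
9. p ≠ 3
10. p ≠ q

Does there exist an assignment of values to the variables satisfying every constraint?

From constraints 3 and 8, p = r = q, so p = q. But constraint 10 says p ≠ q. Contradiction.

Unsatisfiable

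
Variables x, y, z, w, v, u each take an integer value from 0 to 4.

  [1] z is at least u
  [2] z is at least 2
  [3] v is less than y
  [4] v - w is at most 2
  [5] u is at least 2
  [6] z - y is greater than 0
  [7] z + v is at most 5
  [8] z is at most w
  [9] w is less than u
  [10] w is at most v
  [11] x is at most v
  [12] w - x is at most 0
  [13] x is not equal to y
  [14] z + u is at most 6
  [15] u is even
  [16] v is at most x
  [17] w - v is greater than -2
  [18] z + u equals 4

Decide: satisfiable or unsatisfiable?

Constraints 3, 6, 8, 11, and 12 give v < y, y < z, z ≤ w, w ≤ x, x ≤ v. Chaining: v < y < z ≤ w ≤ x ≤ v, which forces v < v — impossible.

Unsatisfiable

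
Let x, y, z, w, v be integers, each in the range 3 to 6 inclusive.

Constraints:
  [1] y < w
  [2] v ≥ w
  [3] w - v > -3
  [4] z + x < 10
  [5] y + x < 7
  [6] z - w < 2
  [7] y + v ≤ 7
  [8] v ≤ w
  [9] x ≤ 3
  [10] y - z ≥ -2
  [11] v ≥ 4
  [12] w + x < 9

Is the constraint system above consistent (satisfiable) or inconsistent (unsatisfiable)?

The assignment x = 3, y = 3, z = 4, w = 4, v = 4 works:
  constraint 3 holds since w - v = 0.
  constraint 4 holds since z + x = 7.
The rest check out directly.

Satisfiable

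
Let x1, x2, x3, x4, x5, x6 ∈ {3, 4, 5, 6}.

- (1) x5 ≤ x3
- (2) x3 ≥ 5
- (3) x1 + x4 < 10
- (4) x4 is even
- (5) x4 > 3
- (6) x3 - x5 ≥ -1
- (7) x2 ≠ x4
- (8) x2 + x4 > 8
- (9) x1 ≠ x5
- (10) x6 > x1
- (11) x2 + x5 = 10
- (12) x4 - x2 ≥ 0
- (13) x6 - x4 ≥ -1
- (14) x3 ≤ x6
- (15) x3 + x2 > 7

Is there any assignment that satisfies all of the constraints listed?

Satisfiable

Take x1 = 3, x2 = 5, x3 = 5, x4 = 6, x5 = 5, x6 = 5. Then constraint 3: x1 + x4 = 9; constraint 6: x3 - x5 = 0, and every other listed constraint is also met.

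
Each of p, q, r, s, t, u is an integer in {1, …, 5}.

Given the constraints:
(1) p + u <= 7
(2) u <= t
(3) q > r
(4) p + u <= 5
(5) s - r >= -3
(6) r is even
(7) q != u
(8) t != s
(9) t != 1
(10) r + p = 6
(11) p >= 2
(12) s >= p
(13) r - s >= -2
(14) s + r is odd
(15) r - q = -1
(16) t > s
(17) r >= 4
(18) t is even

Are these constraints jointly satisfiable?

The assignment p = 2, q = 5, r = 4, s = 3, t = 4, u = 3 works:
  constraint 1 holds since p + u = 5.
  constraint 4 holds since p + u = 5.
  constraint 5 holds since s - r = -1.
The rest check out directly.

Satisfiable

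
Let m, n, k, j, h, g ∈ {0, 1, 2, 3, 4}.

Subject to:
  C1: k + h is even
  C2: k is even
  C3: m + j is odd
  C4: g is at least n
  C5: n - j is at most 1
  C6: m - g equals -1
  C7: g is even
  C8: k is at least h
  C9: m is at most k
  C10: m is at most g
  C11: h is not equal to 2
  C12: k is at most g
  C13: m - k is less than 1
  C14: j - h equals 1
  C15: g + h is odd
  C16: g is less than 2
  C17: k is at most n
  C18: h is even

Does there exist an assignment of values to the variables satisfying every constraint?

Constraint 7 makes g even and constraint 18 makes h even, so g + h must be even. Constraint 15 says g + h is odd — contradiction.

Unsatisfiable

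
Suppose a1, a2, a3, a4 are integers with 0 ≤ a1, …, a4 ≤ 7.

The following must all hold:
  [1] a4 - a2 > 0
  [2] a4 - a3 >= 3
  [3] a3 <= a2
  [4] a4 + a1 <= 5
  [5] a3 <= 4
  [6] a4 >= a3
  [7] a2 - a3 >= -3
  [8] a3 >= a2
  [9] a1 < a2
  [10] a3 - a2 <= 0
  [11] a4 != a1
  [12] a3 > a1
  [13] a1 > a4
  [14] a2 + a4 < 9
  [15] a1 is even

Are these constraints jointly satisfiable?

Constraints 1, 10, 12, and 13 give a3 ≤ a2, a2 < a4, a4 < a1, a1 < a3. Chaining: a3 ≤ a2 < a4 < a1 < a3, which forces a3 < a3 — impossible.

Unsatisfiable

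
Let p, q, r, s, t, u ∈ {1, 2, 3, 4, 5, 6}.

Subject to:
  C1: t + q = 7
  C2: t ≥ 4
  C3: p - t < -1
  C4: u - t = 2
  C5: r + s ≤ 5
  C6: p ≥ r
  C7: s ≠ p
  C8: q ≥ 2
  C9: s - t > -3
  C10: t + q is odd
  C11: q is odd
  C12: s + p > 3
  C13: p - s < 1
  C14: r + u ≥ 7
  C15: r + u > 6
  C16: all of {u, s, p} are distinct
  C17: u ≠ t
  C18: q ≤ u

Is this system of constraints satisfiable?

Satisfiable

One satisfying assignment is p = 1, q = 3, r = 1, s = 3, t = 4, u = 6.
For the less obvious constraints — constraint 1: t + q = 7; constraint 3: p - t = -3; constraint 4: u - t = 2 — and the others hold by inspection.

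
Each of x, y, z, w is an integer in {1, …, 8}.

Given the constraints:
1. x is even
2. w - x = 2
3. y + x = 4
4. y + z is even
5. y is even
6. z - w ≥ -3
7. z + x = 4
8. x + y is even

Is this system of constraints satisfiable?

Satisfiable

Setting (x, y, z, w) = (2, 2, 2, 4) satisfies everything: constraint 2: w - x = 2; constraint 3: y + x = 4, and the others follow.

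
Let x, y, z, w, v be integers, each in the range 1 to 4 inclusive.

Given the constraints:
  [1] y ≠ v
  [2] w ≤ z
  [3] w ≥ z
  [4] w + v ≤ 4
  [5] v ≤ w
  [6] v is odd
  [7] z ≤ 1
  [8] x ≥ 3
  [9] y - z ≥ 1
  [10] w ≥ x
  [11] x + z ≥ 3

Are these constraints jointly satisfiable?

Unsatisfiable

From constraints 8 and 10: w ≥ x and x ≥ 3, so w ≥ 3. From constraints 2 and 7: w ≤ z and z ≤ 1, so w ≤ 1. But 1 < 3, so no value of w works.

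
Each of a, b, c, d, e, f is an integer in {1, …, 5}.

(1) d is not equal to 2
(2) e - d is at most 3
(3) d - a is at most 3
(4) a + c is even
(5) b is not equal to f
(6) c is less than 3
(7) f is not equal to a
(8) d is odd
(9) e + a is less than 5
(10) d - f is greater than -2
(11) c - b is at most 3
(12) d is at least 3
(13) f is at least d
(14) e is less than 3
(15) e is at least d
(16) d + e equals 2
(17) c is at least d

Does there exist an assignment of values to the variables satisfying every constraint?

Unsatisfiable

From constraints 12 and 15: e ≥ d and d ≥ 3, so e ≥ 3. From constraint 14: e ≤ 2. But 2 < 3, so no value of e works.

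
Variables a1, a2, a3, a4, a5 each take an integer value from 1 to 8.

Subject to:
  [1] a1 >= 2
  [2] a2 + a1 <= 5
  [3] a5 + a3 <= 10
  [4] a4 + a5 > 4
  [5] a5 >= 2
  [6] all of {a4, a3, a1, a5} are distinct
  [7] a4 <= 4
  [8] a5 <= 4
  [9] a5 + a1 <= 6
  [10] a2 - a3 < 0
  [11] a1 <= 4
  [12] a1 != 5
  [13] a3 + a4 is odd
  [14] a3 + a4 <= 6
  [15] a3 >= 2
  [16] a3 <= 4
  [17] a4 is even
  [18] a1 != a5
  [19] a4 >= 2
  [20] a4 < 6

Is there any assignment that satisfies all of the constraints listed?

Unsatisfiable

Constraints 1, 5, 7, 8, 11, 15, 16, and 19 confine each of a4, a3, a1, a5 to the 3 values {2, …, 4}.
Constraint 6 requires all 4 of them to be distinct, but only 3 values are available — impossible by the pigeonhole principle.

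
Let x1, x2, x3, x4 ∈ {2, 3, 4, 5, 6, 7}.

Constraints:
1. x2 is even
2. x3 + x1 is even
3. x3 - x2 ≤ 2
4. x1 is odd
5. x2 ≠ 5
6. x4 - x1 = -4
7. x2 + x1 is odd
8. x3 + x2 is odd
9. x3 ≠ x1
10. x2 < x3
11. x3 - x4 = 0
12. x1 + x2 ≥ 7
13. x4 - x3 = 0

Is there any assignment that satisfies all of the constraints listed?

Take x1 = 7, x2 = 2, x3 = 3, x4 = 3. Then constraint 3: x3 - x2 = 1; constraint 6: x4 - x1 = -4; constraint 11: x3 - x4 = 0, and every other listed constraint is also met.

Satisfiable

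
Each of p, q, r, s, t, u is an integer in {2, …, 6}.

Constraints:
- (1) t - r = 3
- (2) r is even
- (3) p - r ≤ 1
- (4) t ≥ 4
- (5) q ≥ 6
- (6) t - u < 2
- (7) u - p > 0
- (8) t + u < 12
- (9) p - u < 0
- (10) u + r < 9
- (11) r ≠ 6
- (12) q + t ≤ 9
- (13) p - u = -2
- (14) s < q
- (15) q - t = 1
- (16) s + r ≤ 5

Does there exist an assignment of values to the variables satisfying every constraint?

From constraint 5: q ≥ 6. From constraint 4: t ≥ 4. Hence q + t ≥ 10. But constraint 12 requires q + t ≤ 9, and 9 < 10. Contradiction.

Unsatisfiable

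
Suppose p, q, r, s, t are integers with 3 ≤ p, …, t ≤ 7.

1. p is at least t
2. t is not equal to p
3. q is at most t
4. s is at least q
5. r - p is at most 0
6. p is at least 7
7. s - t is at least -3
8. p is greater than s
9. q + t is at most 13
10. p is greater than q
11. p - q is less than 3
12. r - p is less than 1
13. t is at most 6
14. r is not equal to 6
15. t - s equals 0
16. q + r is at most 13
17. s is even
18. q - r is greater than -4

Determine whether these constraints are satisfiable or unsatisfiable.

Satisfiable

Setting (p, q, r, s, t) = (7, 6, 7, 6, 6) satisfies everything: constraint 5: r - p = 0; constraint 7: s - t = 0; constraint 9: q + t = 12, and the others follow.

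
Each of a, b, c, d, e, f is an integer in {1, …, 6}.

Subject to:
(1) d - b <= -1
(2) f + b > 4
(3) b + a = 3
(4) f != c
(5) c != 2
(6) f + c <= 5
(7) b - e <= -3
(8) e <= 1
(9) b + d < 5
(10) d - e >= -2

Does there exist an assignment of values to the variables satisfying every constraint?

Constraints 1, 7, and 10 give e − b ≥ 3, b − d ≥ 1, d − e ≥ -2.
Adding all 3 inequalities: the left sides telescope to 0, and the right sides sum to 3 + 1 + (-2) = 2. So 0 ≥ 2, which is false.

Unsatisfiable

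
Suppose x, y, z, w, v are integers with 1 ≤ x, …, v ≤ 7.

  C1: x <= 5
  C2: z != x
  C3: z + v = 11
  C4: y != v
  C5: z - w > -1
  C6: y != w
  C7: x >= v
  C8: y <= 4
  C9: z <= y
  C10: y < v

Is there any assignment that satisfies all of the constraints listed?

Unsatisfiable

From constraints 8 and 9: z ≤ y ≤ 4. From constraints 1 and 7: v ≤ x ≤ 5. Hence z + v ≤ 9. But constraint 3 requires z + v = 11, and 11 > 9. Contradiction.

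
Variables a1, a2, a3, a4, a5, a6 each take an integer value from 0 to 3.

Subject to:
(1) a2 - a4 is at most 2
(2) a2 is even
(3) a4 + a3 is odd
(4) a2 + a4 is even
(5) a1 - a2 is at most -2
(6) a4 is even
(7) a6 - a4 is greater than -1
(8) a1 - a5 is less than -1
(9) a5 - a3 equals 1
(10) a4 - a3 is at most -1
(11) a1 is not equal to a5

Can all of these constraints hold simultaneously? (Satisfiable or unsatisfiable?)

The assignment a1 = 0, a2 = 2, a3 = 1, a4 = 0, a5 = 2, a6 = 2 works:
  constraint 1 holds since a2 - a4 = 2.
  constraint 5 holds since a1 - a2 = -2.
The rest check out directly.

Satisfiable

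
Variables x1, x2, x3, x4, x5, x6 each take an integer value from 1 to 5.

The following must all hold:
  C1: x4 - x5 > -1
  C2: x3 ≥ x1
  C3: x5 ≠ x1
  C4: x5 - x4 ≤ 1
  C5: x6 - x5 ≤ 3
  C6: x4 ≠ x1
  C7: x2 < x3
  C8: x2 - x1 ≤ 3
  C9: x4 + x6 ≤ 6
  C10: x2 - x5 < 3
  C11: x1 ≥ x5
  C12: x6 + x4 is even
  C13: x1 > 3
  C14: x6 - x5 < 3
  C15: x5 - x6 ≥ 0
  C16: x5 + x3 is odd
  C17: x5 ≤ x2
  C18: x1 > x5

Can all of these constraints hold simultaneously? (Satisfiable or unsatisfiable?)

The assignment x1 = 4, x2 = 4, x3 = 5, x4 = 2, x5 = 2, x6 = 2 works:
  constraint 1 holds since x4 - x5 = 0.
  constraint 4 holds since x5 - x4 = 0.
  constraint 5 holds since x6 - x5 = 0.
The rest check out directly.

Satisfiable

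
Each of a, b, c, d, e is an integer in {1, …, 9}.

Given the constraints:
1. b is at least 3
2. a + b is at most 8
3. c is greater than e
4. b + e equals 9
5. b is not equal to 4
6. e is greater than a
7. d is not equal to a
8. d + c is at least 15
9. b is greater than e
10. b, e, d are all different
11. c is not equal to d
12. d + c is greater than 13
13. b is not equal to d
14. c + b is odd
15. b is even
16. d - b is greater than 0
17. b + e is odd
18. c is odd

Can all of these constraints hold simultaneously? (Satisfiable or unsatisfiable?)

One satisfying assignment is a = 2, b = 6, c = 9, d = 7, e = 3.
For the less obvious constraints — constraint 2: a + b = 8; constraint 4: b + e = 9 — and the others hold by inspection.

Satisfiable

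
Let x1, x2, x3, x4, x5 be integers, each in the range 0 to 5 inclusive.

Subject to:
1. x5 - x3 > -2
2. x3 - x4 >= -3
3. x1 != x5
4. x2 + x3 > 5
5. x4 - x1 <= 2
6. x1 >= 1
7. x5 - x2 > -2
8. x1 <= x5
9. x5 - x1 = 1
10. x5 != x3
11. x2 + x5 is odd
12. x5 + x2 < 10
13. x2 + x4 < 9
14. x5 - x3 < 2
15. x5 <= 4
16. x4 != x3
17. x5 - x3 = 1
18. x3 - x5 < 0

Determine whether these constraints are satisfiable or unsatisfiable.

Satisfiable

The assignment x1 = 3, x2 = 3, x3 = 3, x4 = 5, x5 = 4 works:
  constraint 1 holds since x5 - x3 = 1.
  constraint 2 holds since x3 - x4 = -2.
  constraint 4 holds since x2 + x3 = 6.
The rest check out directly.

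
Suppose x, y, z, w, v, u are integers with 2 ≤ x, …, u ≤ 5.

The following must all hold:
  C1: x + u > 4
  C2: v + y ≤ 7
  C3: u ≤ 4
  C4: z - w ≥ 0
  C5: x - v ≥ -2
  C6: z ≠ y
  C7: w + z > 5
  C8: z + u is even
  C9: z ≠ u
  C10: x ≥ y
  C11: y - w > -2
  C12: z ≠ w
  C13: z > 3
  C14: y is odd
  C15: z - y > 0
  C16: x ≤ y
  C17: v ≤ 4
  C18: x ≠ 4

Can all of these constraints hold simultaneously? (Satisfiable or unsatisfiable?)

Satisfiable

Take x = 3, y = 3, z = 5, w = 2, v = 3, u = 3. Then constraint 1: x + u = 6; constraint 2: v + y = 6, and every other listed constraint is also met.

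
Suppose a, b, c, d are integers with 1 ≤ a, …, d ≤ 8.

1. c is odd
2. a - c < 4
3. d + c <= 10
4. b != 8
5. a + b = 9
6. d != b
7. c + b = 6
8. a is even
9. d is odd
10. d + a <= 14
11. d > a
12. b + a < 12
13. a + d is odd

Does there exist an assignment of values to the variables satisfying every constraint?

Setting (a, b, c, d) = (6, 3, 3, 7) satisfies everything: constraint 2: a - c = 3; constraint 3: d + c = 10; constraint 5: a + b = 9, and the others follow.

Satisfiable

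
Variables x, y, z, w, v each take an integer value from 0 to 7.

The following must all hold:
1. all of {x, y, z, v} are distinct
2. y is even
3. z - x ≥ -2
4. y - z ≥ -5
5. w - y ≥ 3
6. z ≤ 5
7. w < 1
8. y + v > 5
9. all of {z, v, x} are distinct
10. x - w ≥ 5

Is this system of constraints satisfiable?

Unsatisfiable

Constraints 3, 4, 5, and 10 give y − z ≥ -5, z − x ≥ -2, x − w ≥ 5, w − y ≥ 3.
Adding all 4 inequalities: the left sides telescope to 0, and the right sides sum to (-5) + (-2) + 5 + 3 = 1. So 0 ≥ 1, which is false.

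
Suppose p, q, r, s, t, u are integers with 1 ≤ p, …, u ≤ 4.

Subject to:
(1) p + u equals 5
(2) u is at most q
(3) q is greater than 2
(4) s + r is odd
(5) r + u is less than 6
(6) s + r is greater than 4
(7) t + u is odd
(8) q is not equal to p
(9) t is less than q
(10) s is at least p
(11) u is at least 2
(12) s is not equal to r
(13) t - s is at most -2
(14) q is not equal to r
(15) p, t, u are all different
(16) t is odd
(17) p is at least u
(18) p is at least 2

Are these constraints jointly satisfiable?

Satisfiable

One satisfying assignment is p = 3, q = 4, r = 1, s = 4, t = 1, u = 2.
For the less obvious constraints — constraint 1: p + u = 5; constraint 5: r + u = 3; constraint 6: s + r = 5 — and the others hold by inspection.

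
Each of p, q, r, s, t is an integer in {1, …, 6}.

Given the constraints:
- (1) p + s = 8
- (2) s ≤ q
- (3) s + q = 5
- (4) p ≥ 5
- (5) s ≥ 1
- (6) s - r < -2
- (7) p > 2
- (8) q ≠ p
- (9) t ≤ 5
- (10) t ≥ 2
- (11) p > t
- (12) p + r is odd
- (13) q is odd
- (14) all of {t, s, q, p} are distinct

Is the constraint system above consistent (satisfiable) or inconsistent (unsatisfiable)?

Satisfiable

One satisfying assignment is p = 6, q = 3, r = 5, s = 2, t = 4.
For the less obvious constraints — constraint 1: p + s = 8; constraint 3: s + q = 5 — and the others hold by inspection.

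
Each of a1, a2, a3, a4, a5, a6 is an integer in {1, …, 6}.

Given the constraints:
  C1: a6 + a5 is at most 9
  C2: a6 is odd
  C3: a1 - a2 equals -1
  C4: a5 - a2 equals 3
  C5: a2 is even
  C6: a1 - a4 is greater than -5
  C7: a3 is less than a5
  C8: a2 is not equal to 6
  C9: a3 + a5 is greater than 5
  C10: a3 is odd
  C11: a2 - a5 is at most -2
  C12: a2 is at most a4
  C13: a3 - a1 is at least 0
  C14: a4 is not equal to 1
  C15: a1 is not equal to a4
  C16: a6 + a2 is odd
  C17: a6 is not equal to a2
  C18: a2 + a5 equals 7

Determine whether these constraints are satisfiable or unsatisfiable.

Satisfiable

Try a1 = 1, a2 = 2, a3 = 1, a4 = 4, a5 = 5, a6 = 1.
Check constraint 1: a6 + a5 = 6; constraint 3: a1 - a2 = -1. The remaining constraints are straightforward to verify.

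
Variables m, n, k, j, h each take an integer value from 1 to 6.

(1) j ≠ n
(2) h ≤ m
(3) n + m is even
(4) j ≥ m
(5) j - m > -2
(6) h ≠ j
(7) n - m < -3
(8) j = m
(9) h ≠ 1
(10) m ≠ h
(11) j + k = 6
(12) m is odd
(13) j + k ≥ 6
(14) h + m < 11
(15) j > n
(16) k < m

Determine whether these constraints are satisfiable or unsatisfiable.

Satisfiable

One satisfying assignment is m = 5, n = 1, k = 1, j = 5, h = 4.
For the less obvious constraints — constraint 5: j - m = 0; constraint 7: n - m = -4; constraint 11: j + k = 6 — and the others hold by inspection.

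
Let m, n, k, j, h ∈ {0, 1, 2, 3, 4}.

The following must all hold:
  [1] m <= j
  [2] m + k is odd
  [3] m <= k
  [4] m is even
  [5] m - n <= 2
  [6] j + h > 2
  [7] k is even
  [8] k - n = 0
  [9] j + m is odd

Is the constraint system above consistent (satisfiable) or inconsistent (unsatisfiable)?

Constraint 4 makes m even and constraint 7 makes k even, so m + k must be even. Constraint 2 says m + k is odd — contradiction.

Unsatisfiable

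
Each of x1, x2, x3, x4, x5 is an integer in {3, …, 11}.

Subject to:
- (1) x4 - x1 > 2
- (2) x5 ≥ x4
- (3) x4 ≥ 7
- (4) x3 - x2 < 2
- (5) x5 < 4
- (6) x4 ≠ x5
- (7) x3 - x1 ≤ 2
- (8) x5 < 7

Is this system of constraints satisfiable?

From constraints 2 and 3: x5 ≥ x4 and x4 ≥ 7, so x5 ≥ 7. From constraint 8: x5 ≤ 6. But 6 < 7, so no value of x5 works.

Unsatisfiable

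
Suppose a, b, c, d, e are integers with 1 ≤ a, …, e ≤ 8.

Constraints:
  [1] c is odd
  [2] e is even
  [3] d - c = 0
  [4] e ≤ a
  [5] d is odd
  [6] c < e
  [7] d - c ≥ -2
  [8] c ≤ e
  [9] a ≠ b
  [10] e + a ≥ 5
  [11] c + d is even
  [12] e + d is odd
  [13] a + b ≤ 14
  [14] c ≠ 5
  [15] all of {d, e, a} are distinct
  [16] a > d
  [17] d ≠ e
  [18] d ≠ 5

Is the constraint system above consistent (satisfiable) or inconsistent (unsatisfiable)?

Setting (a, b, c, d, e) = (6, 7, 1, 1, 2) satisfies everything: constraint 3: d - c = 0; constraint 7: d - c = 0; constraint 10: e + a = 8, and the others follow.

Satisfiable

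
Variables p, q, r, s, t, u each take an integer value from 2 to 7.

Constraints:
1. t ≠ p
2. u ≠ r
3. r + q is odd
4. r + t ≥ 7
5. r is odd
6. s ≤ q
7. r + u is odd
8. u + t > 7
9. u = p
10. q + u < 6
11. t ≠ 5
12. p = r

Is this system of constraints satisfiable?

Unsatisfiable

From constraints 9 and 12, u = p = r, so u = r. But constraint 2 says u ≠ r. Contradiction.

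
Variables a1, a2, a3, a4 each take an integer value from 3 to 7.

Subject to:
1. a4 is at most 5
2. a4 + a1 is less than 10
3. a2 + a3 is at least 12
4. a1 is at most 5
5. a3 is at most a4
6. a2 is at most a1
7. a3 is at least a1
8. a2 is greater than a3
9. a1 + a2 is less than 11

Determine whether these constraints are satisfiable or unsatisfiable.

From constraints 4 and 6: a2 ≤ a1 ≤ 5. From constraints 1 and 5: a3 ≤ a4 ≤ 5. Hence a2 + a3 ≤ 10. But constraint 3 requires a2 + a3 ≥ 12, and 12 > 10. Contradiction.

Unsatisfiable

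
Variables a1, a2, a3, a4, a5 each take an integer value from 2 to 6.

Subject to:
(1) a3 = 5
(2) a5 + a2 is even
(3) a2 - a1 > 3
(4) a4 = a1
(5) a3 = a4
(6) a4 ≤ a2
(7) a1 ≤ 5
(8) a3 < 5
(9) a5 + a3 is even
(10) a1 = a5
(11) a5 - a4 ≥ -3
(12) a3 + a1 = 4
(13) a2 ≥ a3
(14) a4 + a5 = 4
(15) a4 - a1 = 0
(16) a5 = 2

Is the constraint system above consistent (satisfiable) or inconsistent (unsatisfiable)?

Unsatisfiable

Constraint 1 fixes a3 = 5 and constraint 16 fixes a5 = 2. Constraints 4, 5, and 10 give a3 = a4 = a1 = a5, so a3 = a5. But 5 ≠ 2 — contradiction.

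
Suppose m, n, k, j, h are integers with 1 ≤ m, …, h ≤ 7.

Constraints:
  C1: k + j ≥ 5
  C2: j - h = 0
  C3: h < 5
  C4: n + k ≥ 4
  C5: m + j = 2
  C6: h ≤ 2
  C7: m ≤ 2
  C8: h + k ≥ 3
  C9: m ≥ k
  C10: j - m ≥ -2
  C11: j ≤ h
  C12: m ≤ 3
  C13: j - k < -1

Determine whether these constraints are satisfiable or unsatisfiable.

From constraints 7 and 9: k ≤ m ≤ 2. From constraints 6 and 11: j ≤ h ≤ 2. Hence k + j ≤ 4. But constraint 1 requires k + j ≥ 5, and 5 > 4. Contradiction.

Unsatisfiable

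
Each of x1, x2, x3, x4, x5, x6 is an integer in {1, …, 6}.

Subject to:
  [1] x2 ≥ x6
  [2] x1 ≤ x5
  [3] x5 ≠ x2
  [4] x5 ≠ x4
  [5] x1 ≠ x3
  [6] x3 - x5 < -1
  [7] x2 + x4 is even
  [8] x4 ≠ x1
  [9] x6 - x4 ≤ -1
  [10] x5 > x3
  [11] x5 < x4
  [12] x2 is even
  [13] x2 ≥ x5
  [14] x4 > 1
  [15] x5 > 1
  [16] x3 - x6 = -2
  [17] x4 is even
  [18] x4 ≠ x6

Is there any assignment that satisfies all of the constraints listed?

The assignment x1 = 4, x2 = 6, x3 = 1, x4 = 6, x5 = 4, x6 = 3 works:
  constraint 6 holds since x3 - x5 = -3.
  constraint 9 holds since x6 - x4 = -3.
The rest check out directly.

Satisfiable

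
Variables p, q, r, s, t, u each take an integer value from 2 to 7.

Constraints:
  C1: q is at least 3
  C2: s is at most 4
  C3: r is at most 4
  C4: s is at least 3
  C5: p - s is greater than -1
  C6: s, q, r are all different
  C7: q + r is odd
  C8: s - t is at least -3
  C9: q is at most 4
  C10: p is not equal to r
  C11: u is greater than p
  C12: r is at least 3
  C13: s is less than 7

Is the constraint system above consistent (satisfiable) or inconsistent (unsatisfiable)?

Unsatisfiable

Constraints 1, 2, 3, 4, 9, and 12 confine each of s, q, r to the 2 values {3, 4}.
Constraint 6 requires all 3 of them to be distinct, but only 2 values are available — impossible by the pigeonhole principle.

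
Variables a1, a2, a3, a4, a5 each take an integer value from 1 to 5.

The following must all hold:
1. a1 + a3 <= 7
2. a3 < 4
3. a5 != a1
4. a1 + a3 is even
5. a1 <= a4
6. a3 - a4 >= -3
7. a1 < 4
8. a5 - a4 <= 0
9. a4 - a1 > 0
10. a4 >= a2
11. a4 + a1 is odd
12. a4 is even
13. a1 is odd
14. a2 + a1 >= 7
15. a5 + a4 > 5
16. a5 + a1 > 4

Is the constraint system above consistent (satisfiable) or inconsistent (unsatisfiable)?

One satisfying assignment is a1 = 3, a2 = 4, a3 = 1, a4 = 4, a5 = 2.
For the less obvious constraints — constraint 1: a1 + a3 = 4; constraint 6: a3 - a4 = -3 — and the others hold by inspection.

Satisfiable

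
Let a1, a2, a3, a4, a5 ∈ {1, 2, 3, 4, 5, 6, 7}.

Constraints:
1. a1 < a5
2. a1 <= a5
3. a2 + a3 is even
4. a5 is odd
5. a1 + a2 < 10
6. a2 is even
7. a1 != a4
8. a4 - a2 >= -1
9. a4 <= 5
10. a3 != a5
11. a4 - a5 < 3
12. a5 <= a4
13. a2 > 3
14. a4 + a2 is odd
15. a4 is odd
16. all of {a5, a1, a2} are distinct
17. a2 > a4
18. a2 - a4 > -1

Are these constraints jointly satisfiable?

Setting (a1, a2, a3, a4, a5) = (3, 6, 6, 5, 5) satisfies everything: constraint 5: a1 + a2 = 9; constraint 8: a4 - a2 = -1; constraint 11: a4 - a5 = 0, and the others follow.

Satisfiable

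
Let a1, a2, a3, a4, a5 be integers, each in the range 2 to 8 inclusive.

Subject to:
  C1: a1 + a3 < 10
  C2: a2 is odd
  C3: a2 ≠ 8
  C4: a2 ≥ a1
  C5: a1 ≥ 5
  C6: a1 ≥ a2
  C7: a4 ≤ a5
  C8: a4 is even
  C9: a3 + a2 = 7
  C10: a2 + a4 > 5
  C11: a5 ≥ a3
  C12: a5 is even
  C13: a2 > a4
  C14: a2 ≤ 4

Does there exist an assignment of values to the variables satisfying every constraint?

From constraints 4 and 5: a2 ≥ a1 and a1 ≥ 5, so a2 ≥ 5. From constraint 14: a2 ≤ 4. But 4 < 5, so no value of a2 works.

Unsatisfiable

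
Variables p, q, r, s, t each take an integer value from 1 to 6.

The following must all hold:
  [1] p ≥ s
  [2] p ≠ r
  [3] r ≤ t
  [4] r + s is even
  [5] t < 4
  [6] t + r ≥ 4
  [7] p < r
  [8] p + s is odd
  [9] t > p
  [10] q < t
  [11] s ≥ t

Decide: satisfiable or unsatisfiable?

Constraints 1, 3, 7, and 11 give p < r, r ≤ t, t ≤ s, s ≤ p. Chaining: p < r ≤ t ≤ s ≤ p, which forces p < p — impossible.

Unsatisfiable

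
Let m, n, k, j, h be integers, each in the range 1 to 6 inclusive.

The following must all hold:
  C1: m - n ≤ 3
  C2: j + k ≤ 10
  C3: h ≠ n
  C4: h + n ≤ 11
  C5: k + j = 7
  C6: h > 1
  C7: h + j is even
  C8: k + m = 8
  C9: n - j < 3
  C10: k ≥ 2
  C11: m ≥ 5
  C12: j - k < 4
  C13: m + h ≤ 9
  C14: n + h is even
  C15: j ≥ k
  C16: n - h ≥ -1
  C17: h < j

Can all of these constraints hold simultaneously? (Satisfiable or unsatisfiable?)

Satisfiable

The assignment m = 6, n = 5, k = 2, j = 5, h = 3 works:
  constraint 1 holds since m - n = 1.
  constraint 2 holds since j + k = 7.
  constraint 4 holds since h + n = 8.
The rest check out directly.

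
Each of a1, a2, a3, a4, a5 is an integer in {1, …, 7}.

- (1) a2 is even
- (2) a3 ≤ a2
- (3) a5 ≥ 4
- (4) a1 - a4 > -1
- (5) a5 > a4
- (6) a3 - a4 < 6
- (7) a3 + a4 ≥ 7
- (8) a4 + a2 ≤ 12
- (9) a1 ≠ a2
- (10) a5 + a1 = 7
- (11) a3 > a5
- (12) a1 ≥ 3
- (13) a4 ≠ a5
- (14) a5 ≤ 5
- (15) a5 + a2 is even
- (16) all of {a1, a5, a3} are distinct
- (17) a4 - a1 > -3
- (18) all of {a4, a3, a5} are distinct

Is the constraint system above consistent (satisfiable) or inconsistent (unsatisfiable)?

Take a1 = 3, a2 = 6, a3 = 6, a4 = 3, a5 = 4. Then constraint 4: a1 - a4 = 0; constraint 6: a3 - a4 = 3, and every other listed constraint is also met.

Satisfiable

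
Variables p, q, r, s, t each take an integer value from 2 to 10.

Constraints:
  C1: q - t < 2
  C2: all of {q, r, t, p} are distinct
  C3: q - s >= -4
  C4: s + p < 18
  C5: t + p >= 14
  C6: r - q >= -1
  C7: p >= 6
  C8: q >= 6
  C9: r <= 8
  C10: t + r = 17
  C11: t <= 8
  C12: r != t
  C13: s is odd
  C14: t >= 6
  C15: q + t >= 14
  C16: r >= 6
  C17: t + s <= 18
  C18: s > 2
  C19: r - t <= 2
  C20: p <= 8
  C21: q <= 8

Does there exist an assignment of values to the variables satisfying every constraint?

Constraints 7, 8, 9, 11, 14, 16, 20, and 21 confine each of q, r, t, p to the 3 values {6, …, 8}.
Constraint 2 requires all 4 of them to be distinct, but only 3 values are available — impossible by the pigeonhole principle.

Unsatisfiable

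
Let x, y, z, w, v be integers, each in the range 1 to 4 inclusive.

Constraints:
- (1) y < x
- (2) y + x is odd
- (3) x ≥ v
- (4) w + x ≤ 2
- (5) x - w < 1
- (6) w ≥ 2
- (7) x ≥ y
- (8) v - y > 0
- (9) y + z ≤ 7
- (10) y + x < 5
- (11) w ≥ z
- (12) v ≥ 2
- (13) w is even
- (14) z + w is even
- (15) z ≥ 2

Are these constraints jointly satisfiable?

Unsatisfiable

From constraints 11 and 15: w ≥ z ≥ 2. From constraints 3 and 12: x ≥ v ≥ 2. Hence w + x ≥ 4. But constraint 4 requires w + x ≤ 2, and 2 < 4. Contradiction.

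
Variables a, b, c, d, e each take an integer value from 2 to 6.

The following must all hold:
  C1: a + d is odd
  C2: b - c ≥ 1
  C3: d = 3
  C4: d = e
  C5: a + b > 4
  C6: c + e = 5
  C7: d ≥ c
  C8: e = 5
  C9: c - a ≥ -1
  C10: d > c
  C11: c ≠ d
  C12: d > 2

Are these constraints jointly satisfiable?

Constraint 3 fixes d = 3 and constraint 8 fixes e = 5, but constraint 4 requires d = e. Since 3 ≠ 5, contradiction.

Unsatisfiable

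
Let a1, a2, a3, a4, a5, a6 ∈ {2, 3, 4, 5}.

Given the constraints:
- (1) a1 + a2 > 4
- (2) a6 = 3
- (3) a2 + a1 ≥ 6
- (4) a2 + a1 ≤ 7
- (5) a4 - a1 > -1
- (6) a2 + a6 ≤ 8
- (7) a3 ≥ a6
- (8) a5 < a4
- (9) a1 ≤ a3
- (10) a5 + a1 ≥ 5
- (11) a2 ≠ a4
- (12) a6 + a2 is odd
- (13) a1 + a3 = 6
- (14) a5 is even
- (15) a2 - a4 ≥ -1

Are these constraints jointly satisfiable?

Setting (a1, a2, a3, a4, a5, a6) = (3, 4, 3, 5, 2, 3) satisfies everything: constraint 1: a1 + a2 = 7; constraint 3: a2 + a1 = 7; constraint 4: a2 + a1 = 7, and the others follow.

Satisfiable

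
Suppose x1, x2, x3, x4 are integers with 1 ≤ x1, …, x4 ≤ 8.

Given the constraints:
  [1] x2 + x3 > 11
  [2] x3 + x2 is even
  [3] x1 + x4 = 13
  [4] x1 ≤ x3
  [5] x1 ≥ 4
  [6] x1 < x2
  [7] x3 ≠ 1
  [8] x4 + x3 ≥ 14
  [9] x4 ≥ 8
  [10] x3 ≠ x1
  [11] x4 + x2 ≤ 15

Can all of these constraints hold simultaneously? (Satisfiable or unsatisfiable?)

Take x1 = 5, x2 = 6, x3 = 6, x4 = 8. Then constraint 1: x2 + x3 = 12; constraint 3: x1 + x4 = 13, and every other listed constraint is also met.

Satisfiable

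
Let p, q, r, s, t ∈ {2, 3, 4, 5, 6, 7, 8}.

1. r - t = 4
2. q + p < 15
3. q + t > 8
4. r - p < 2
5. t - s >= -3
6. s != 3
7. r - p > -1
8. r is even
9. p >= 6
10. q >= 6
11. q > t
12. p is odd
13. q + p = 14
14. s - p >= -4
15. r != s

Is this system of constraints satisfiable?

Satisfiable

Setting (p, q, r, s, t) = (7, 7, 8, 4, 4) satisfies everything: constraint 1: r - t = 4; constraint 2: q + p = 14; constraint 3: q + t = 11, and the others follow.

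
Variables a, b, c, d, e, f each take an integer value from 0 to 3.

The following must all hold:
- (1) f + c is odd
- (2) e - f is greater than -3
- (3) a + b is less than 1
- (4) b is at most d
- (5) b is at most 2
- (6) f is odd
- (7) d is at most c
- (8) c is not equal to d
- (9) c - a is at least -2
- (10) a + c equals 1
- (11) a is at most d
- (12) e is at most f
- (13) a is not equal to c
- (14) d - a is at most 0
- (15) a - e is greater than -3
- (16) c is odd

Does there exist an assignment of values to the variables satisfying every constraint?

Unsatisfiable

Constraint 6 makes f odd and constraint 16 makes c odd, so f + c must be even. Constraint 1 says f + c is odd — contradiction.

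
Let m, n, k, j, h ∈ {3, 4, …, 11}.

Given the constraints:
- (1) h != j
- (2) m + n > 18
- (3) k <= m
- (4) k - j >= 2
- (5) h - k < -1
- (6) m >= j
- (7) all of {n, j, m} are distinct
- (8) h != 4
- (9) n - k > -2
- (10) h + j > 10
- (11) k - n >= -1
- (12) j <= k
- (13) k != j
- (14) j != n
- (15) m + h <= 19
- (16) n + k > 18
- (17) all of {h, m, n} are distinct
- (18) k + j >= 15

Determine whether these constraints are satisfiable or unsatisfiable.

Satisfiable

Take m = 11, n = 10, k = 9, j = 6, h = 5. Then constraint 2: m + n = 21; constraint 4: k - j = 3; constraint 5: h - k = -4, and every other listed constraint is also met.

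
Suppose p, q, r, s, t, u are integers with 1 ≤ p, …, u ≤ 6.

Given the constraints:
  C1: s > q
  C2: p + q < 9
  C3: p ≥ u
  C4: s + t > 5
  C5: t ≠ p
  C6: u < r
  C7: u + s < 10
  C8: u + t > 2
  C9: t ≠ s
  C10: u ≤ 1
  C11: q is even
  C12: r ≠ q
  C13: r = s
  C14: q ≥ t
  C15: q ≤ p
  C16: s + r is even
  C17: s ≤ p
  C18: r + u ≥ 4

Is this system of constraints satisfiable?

Satisfiable

The assignment p = 6, q = 2, r = 6, s = 6, t = 2, u = 1 works:
  constraint 2 holds since p + q = 8.
  constraint 4 holds since s + t = 8.
The rest check out directly.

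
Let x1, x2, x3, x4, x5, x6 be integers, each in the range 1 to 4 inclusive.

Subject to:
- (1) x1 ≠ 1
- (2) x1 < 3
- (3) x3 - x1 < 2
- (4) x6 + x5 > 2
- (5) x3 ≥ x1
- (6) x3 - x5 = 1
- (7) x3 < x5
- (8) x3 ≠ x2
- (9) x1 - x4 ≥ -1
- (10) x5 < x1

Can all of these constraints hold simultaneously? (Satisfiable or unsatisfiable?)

Unsatisfiable

Constraints 5, 7, and 10 give x5 < x1, x1 ≤ x3, x3 < x5. Chaining: x5 < x1 ≤ x3 < x5, which forces x5 < x5 — impossible.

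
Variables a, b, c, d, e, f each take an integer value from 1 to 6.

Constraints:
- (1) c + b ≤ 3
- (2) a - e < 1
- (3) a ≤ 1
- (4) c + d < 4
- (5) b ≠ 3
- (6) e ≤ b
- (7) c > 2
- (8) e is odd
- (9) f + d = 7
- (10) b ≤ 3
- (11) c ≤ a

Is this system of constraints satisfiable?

From constraint 7: c ≥ 3. From constraints 3 and 11: c ≤ a and a ≤ 1, so c ≤ 1. But 1 < 3, so no value of c works.

Unsatisfiable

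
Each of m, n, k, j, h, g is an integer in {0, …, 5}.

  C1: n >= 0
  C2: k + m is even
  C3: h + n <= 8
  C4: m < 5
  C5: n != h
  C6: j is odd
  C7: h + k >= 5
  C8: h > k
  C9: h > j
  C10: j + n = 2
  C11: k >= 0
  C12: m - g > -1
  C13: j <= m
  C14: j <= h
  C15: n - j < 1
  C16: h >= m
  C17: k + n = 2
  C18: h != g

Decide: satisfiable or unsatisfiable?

Satisfiable

One satisfying assignment is m = 1, n = 1, k = 1, j = 1, h = 4, g = 0.
For the less obvious constraints — constraint 3: h + n = 5; constraint 7: h + k = 5; constraint 10: j + n = 2 — and the others hold by inspection.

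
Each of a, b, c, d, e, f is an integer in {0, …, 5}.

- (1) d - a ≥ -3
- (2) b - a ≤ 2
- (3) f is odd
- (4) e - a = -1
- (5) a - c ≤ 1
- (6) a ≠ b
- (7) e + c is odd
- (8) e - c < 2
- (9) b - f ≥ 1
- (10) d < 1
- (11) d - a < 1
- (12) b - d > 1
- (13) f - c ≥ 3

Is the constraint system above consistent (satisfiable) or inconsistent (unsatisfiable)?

Unsatisfiable

Constraints 2, 5, 9, and 13 give f − c ≥ 3, c − a ≥ -1, a − b ≥ -2, b − f ≥ 1.
Adding all 4 inequalities: the left sides telescope to 0, and the right sides sum to 3 + (-1) + (-2) + 1 = 1. So 0 ≥ 1, which is false.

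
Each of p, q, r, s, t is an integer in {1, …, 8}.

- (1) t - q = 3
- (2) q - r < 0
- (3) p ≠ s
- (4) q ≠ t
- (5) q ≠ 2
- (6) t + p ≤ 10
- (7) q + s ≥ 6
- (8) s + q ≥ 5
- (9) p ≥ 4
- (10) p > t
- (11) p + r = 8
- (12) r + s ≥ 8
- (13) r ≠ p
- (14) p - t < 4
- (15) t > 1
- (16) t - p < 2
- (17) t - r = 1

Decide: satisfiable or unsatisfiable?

Setting (p, q, r, s, t) = (5, 1, 3, 6, 4) satisfies everything: constraint 1: t - q = 3; constraint 2: q - r = -2; constraint 6: t + p = 9, and the others follow.

Satisfiable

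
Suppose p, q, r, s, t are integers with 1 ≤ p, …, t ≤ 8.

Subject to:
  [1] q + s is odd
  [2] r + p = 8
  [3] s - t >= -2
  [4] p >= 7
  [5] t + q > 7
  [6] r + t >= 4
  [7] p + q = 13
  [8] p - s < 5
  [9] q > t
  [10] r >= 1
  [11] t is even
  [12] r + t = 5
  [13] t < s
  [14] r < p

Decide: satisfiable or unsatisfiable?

Satisfiable

Try p = 7, q = 6, r = 1, s = 5, t = 4.
Check constraint 2: r + p = 8; constraint 3: s - t = 1; constraint 5: t + q = 10. The remaining constraints are straightforward to verify.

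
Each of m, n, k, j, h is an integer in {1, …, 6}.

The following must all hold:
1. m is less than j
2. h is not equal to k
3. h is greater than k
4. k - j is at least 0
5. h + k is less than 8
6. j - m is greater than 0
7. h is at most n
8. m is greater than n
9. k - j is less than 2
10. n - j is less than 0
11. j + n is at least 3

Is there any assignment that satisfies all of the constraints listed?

Constraints 1, 3, 4, 7, and 8 give n < m, m < j, j ≤ k, k < h, h ≤ n. Chaining: n < m < j ≤ k < h ≤ n, which forces n < n — impossible.

Unsatisfiable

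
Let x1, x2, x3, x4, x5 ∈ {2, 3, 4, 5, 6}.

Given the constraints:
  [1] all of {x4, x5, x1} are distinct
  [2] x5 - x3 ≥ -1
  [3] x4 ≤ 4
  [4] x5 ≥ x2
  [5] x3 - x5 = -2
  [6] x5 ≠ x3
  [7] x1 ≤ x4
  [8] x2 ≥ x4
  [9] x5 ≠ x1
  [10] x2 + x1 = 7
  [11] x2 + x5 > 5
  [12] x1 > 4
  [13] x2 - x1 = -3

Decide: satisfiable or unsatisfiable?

Unsatisfiable

From constraint 12: x1 ≥ 5. From constraints 3 and 7: x1 ≤ x4 and x4 ≤ 4, so x1 ≤ 4. But 4 < 5, so no value of x1 works.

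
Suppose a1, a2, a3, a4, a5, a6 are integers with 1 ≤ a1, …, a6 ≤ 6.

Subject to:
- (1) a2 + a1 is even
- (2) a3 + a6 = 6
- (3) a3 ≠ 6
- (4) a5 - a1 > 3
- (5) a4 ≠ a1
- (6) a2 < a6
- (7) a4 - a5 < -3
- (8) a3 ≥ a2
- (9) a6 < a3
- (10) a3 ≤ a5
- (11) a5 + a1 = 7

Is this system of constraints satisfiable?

Satisfiable

Try a1 = 1, a2 = 1, a3 = 4, a4 = 2, a5 = 6, a6 = 2.
Check constraint 2: a3 + a6 = 6; constraint 4: a5 - a1 = 5; constraint 7: a4 - a5 = -4. The remaining constraints are straightforward to verify.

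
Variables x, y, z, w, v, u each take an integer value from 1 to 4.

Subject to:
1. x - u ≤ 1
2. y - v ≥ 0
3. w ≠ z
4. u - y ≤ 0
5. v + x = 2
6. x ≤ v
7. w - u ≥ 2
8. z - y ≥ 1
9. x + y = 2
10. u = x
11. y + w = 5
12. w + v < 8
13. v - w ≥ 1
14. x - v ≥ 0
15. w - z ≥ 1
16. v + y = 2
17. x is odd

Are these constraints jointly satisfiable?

Constraints 1, 4, 8, 13, 14, and 15 give v − w ≥ 1, w − z ≥ 1, z − y ≥ 1, y − u ≥ 0, u − x ≥ -1, x − v ≥ 0.
Adding all 6 inequalities: the left sides telescope to 0, and the right sides sum to 1 + 1 + 1 + 0 + (-1) + 0 = 2. So 0 ≥ 2, which is false.

Unsatisfiable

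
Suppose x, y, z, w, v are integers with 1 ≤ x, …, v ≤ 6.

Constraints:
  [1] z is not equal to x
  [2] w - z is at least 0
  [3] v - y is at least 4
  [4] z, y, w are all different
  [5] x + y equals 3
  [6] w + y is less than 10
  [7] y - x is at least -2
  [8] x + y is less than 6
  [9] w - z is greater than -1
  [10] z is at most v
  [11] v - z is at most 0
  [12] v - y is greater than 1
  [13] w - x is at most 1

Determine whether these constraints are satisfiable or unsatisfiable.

Constraints 2, 3, 7, 11, and 13 give v − y ≥ 4, y − x ≥ -2, x − w ≥ -1, w − z ≥ 0, z − v ≥ 0.
Adding all 5 inequalities: the left sides telescope to 0, and the right sides sum to 4 + (-2) + (-1) + 0 + 0 = 1. So 0 ≥ 1, which is false.

Unsatisfiable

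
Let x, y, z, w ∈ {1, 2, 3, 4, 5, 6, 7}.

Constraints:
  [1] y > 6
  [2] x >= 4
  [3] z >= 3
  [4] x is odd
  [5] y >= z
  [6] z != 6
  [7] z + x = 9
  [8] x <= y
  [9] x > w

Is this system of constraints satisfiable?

Satisfiable

Take x = 5, y = 7, z = 4, w = 1. Then constraint 4: x = 5 is odd; constraint 7: z + x = 9, and every other listed constraint is also met.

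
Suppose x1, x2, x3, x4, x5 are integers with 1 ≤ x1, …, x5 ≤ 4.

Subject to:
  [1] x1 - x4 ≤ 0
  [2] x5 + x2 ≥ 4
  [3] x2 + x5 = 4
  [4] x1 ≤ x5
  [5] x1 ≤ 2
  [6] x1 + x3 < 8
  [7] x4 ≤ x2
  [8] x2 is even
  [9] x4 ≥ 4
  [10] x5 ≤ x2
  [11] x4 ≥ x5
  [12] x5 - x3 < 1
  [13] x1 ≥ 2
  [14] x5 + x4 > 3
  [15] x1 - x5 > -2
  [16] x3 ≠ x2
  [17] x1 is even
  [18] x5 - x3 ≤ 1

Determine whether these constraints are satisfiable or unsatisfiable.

From constraints 7 and 9: x2 ≥ x4 ≥ 4. From constraints 4 and 13: x5 ≥ x1 ≥ 2. Hence x2 + x5 ≥ 6. But constraint 3 requires x2 + x5 = 4, and 4 < 6. Contradiction.

Unsatisfiable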